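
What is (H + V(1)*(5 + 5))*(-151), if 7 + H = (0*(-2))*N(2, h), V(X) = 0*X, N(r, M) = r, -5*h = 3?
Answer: 1057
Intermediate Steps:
h = -3/5 (h = -1/5*3 = -3/5 ≈ -0.60000)
V(X) = 0
H = -7 (H = -7 + (0*(-2))*2 = -7 + 0*2 = -7 + 0 = -7)
(H + V(1)*(5 + 5))*(-151) = (-7 + 0*(5 + 5))*(-151) = (-7 + 0*10)*(-151) = (-7 + 0)*(-151) = -7*(-151) = 1057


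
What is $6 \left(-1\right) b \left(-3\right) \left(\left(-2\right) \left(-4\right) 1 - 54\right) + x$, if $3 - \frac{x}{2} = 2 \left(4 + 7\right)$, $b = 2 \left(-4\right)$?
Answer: $6586$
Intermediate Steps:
$b = -8$
$x = -38$ ($x = 6 - 2 \cdot 2 \left(4 + 7\right) = 6 - 2 \cdot 2 \cdot 11 = 6 - 44 = -38$)
$6 \left(-1\right) b \left(-3\right) \left(\left(-2\right) \left(-4\right) 1 - 54\right) + x = 6 \left(-1\right) \left(\left(-8\right) \left(-3\right)\right) \left(\left(-2\right) \left(-4\right) 1 - 54\right) - 38 = \left(-6\right) 24 \left(8 \cdot 1 - 54\right) - 38 = - 144 \left(8 - 54\right) - 38 = \left(-144\right) \left(-46\right) - 38 = 6624 - 38 = 6586$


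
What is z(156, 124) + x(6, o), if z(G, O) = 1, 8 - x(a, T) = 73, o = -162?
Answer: -64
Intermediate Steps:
x(a, T) = -65 (x(a, T) = 8 - 1*73 = 8 - 73 = -65)
z(156, 124) + x(6, o) = 1 - 65 = -64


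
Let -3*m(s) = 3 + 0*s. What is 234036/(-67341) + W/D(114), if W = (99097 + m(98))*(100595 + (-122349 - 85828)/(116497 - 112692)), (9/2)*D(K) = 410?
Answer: 1914660262817205696/17509221175 ≈ 1.0935e+8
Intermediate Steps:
m(s) = -1 (m(s) = -(3 + 0*s)/3 = -(3 + 0)/3 = -1/3*3 = -1)
D(K) = 820/9 (D(K) = (2/9)*410 = 820/9)
W = 37909749358608/3805 (W = (99097 - 1)*(100595 + (-122349 - 85828)/(116497 - 112692)) = 99096*(100595 - 208177/3805) = 99096*(382555798/3805) = 37909749358608/3805 ≈ 9.9631e+9)
234036/(-67341) + W/D(114) = 234036/(-67341) + 37909749358608/(3805*(820/9)) = 234036*(-1/67341) + (37909749358608/3805)*(9/820) = -78012/22447 + 85296936056868/780025 = 1914660262817205696/17509221175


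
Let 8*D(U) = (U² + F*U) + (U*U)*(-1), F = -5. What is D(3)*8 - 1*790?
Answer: -805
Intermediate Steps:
D(U) = -5*U/8 (D(U) = ((U² - 5*U) + (U*U)*(-1))/8 = ((U² - 5*U) + U²*(-1))/8 = ((U² - 5*U) - U²)/8 = (-5*U)/8 = -5*U/8)
D(3)*8 - 1*790 = -5/8*3*8 - 1*790 = -15/8*8 - 790 = -15 - 790 = -805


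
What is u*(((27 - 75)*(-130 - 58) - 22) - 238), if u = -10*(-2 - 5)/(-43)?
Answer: -613480/43 ≈ -14267.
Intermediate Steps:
u = -70/43 (u = -10*(-7)*(-1/43) = 70*(-1/43) = -70/43 ≈ -1.6279)
u*(((27 - 75)*(-130 - 58) - 22) - 238) = -70*(((27 - 75)*(-130 - 58) - 22) - 238)/43 = -70*((-48*(-188) - 22) - 238)/43 = -70*((9024 - 22) - 238)/43 = -70*(9002 - 238)/43 = -70/43*8764 = -613480/43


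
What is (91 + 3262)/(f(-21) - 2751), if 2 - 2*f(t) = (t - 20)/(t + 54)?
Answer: -221298/181459 ≈ -1.2195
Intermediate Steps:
f(t) = 1 - (-20 + t)/(2*(54 + t)) (f(t) = 1 - (t - 20)/(2*(t + 54)) = 1 - (-20 + t)/(2*(54 + t)))
(91 + 3262)/(f(-21) - 2751) = (91 + 3262)/((128 - 21)/(2*(54 - 21)) - 2751) = 3353/((½)*107/33 - 2751) = 3353/((½)*(1/33)*107 - 2751) = 3353/(107/66 - 2751) = 3353/(-181459/66) = 3353*(-66/181459) = -221298/181459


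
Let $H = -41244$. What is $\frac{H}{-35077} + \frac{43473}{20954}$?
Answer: $\frac{341304171}{105000494} \approx 3.2505$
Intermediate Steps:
$\frac{H}{-35077} + \frac{43473}{20954} = - \frac{41244}{-35077} + \frac{43473}{20954} = \left(-41244\right) \left(- \frac{1}{35077}\right) + 43473 \cdot \frac{1}{20954} = \frac{5892}{5011} + \frac{43473}{20954} = \frac{341304171}{105000494}$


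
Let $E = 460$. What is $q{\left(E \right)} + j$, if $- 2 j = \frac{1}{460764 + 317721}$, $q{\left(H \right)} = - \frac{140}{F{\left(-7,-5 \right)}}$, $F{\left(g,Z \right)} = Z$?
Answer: $\frac{43595159}{1556970} \approx 28.0$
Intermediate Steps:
$q{\left(H \right)} = 28$ ($q{\left(H \right)} = - \frac{140}{-5} = \left(-140\right) \left(- \frac{1}{5}\right) = 28$)
$j = - \frac{1}{1556970}$ ($j = - \frac{1}{2 \left(460764 + 317721\right)} = - \frac{1}{2 \cdot 778485} = \left(- \frac{1}{2}\right) \frac{1}{778485} = - \frac{1}{1556970} \approx -6.4227 \cdot 10^{-7}$)
$q{\left(E \right)} + j = 28 - \frac{1}{1556970} = \frac{43595159}{1556970}$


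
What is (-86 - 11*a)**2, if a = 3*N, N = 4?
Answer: 47524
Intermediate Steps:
a = 12 (a = 3*4 = 12)
(-86 - 11*a)**2 = (-86 - 11*12)**2 = (-86 - 132)**2 = (-218)**2 = 47524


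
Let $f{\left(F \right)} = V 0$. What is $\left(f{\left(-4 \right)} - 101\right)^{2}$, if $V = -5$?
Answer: $10201$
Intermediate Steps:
$f{\left(F \right)} = 0$ ($f{\left(F \right)} = \left(-5\right) 0 = 0$)
$\left(f{\left(-4 \right)} - 101\right)^{2} = \left(0 - 101\right)^{2} = \left(-101\right)^{2} = 10201$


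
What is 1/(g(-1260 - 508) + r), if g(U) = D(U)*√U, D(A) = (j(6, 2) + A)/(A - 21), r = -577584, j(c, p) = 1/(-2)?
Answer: -34232772616/19772301841039431 - 234359*I*√442/39544603682078862 ≈ -1.7314e-6 - 1.246e-10*I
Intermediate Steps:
j(c, p) = -½
D(A) = (-½ + A)/(-21 + A) (D(A) = (-½ + A)/(A - 21) = (-½ + A)/(-21 + A))
g(U) = √U*(-½ + U)/(-21 + U) (g(U) = ((-½ + U)/(-21 + U))*√U = √U*(-½ + U)/(-21 + U))
1/(g(-1260 - 508) + r) = 1/(√(-1260 - 508)*(-½ + (-1260 - 508))/(-21 + (-1260 - 508)) - 577584) = 1/(√(-1768)*(-½ - 1768)/(-21 - 1768) - 577584) = 1/((2*I*√442)*(-3537/2)/(-1789) - 577584) = 1/((2*I*√442)*(-1/1789)*(-3537/2) - 577584) = 1/(3537*I*√442/1789 - 577584) = 1/(-577584 + 3537*I*√442/1789)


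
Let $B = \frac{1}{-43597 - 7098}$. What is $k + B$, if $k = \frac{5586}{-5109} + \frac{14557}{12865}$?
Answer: $\frac{1694244796}{44427262841} \approx 0.038135$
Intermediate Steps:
$k = \frac{835941}{21909095}$ ($k = 5586 \left(- \frac{1}{5109}\right) + 14557 \cdot \frac{1}{12865} = - \frac{1862}{1703} + \frac{14557}{12865} = \frac{835941}{21909095} \approx 0.038155$)
$B = - \frac{1}{50695}$ ($B = \frac{1}{-50695} = - \frac{1}{50695} \approx -1.9726 \cdot 10^{-5}$)
$k + B = \frac{835941}{21909095} - \frac{1}{50695} = \frac{1694244796}{44427262841}$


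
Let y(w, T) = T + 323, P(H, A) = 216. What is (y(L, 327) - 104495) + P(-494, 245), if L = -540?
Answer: -103629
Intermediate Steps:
y(w, T) = 323 + T
(y(L, 327) - 104495) + P(-494, 245) = ((323 + 327) - 104495) + 216 = (650 - 104495) + 216 = -103845 + 216 = -103629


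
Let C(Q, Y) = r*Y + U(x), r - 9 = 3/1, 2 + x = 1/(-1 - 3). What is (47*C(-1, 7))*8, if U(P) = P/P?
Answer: 31960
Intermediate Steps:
x = -9/4 (x = -2 + 1/(-1 - 3) = -2 + 1/(-4) = -2 - 1/4 = -9/4 ≈ -2.2500)
U(P) = 1
r = 12 (r = 9 + 3/1 = 9 + 3*1 = 9 + 3 = 12)
C(Q, Y) = 1 + 12*Y (C(Q, Y) = 12*Y + 1 = 1 + 12*Y)
(47*C(-1, 7))*8 = (47*(1 + 12*7))*8 = (47*(1 + 84))*8 = (47*85)*8 = 3995*8 = 31960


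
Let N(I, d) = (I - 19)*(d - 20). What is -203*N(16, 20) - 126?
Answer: -126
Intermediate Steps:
N(I, d) = (-20 + d)*(-19 + I) (N(I, d) = (-19 + I)*(-20 + d) = (-20 + d)*(-19 + I))
-203*N(16, 20) - 126 = -203*(380 - 20*16 - 19*20 + 16*20) - 126 = -203*(380 - 320 - 380 + 320) - 126 = -203*0 - 126 = 0 - 126 = -126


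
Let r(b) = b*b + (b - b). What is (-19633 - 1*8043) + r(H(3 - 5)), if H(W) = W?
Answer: -27672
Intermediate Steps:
r(b) = b**2 (r(b) = b**2 + 0 = b**2)
(-19633 - 1*8043) + r(H(3 - 5)) = (-19633 - 1*8043) + (3 - 5)**2 = (-19633 - 8043) + (-2)**2 = -27676 + 4 = -27672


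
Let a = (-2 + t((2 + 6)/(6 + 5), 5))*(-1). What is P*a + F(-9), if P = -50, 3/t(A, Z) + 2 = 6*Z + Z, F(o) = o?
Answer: -1149/11 ≈ -104.45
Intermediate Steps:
t(A, Z) = 3/(-2 + 7*Z) (t(A, Z) = 3/(-2 + (6*Z + Z)) = 3/(-2 + 7*Z))
a = 21/11 (a = (-2 + 3/(-2 + 7*5))*(-1) = (-2 + 3/(-2 + 35))*(-1) = (-2 + 3/33)*(-1) = (-2 + 3*(1/33))*(-1) = (-2 + 1/11)*(-1) = -21/11*(-1) = 21/11 ≈ 1.9091)
P*a + F(-9) = -50*21/11 - 9 = -1050/11 - 9 = -1149/11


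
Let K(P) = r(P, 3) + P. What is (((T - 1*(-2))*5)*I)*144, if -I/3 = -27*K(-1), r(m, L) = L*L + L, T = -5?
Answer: -1924560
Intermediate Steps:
r(m, L) = L + L**2 (r(m, L) = L**2 + L = L + L**2)
K(P) = 12 + P (K(P) = 3*(1 + 3) + P = 3*4 + P = 12 + P)
I = 891 (I = -(-81)*(12 - 1) = -(-81)*11 = -3*(-297) = 891)
(((T - 1*(-2))*5)*I)*144 = (((-5 - 1*(-2))*5)*891)*144 = (((-5 + 2)*5)*891)*144 = (-3*5*891)*144 = -15*891*144 = -13365*144 = -1924560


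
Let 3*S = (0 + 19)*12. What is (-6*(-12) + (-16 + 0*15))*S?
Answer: 4256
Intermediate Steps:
S = 76 (S = ((0 + 19)*12)/3 = (19*12)/3 = (1/3)*228 = 76)
(-6*(-12) + (-16 + 0*15))*S = (-6*(-12) + (-16 + 0*15))*76 = (72 + (-16 + 0))*76 = (72 - 16)*76 = 56*76 = 4256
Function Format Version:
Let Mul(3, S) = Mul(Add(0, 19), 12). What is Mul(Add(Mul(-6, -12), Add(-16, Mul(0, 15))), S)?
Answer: 4256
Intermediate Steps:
S = 76 (S = Mul(Rational(1, 3), Mul(Add(0, 19), 12)) = Mul(Rational(1, 3), Mul(19, 12)) = Mul(Rational(1, 3), 228) = 76)
Mul(Add(Mul(-6, -12), Add(-16, Mul(0, 15))), S) = Mul(Add(Mul(-6, -12), Add(-16, Mul(0, 15))), 76) = Mul(Add(72, Add(-16, 0)), 76) = Mul(Add(72, -16), 76) = Mul(56, 76) = 4256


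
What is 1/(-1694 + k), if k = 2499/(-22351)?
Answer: -3193/5409299 ≈ -0.00059028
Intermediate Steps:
k = -357/3193 (k = 2499*(-1/22351) = -357/3193 ≈ -0.11181)
1/(-1694 + k) = 1/(-1694 - 357/3193) = 1/(-5409299/3193) = -3193/5409299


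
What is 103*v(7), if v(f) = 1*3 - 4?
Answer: -103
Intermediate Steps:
v(f) = -1 (v(f) = 3 - 4 = -1)
103*v(7) = 103*(-1) = -103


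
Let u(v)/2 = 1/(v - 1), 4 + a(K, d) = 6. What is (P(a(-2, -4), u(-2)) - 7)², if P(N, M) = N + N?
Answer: 9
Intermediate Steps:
a(K, d) = 2 (a(K, d) = -4 + 6 = 2)
u(v) = 2/(-1 + v) (u(v) = 2/(v - 1) = 2/(-1 + v))
P(N, M) = 2*N
(P(a(-2, -4), u(-2)) - 7)² = (2*2 - 7)² = (4 - 7)² = (-3)² = 9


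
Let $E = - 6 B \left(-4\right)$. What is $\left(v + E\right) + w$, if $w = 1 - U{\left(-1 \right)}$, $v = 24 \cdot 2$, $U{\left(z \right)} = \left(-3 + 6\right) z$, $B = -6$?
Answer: $-92$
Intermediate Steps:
$U{\left(z \right)} = 3 z$
$v = 48$
$w = 4$ ($w = 1 - 3 \left(-1\right) = 1 - -3 = 1 + 3 = 4$)
$E = -144$ ($E = \left(-6\right) \left(-6\right) \left(-4\right) = 36 \left(-4\right) = -144$)
$\left(v + E\right) + w = \left(48 - 144\right) + 4 = -96 + 4 = -92$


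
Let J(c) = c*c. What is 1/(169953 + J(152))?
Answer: 1/193057 ≈ 5.1798e-6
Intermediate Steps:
J(c) = c²
1/(169953 + J(152)) = 1/(169953 + 152²) = 1/(169953 + 23104) = 1/193057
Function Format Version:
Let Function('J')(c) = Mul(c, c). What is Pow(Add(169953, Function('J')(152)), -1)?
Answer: Rational(1, 193057) ≈ 5.1798e-6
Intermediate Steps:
Function('J')(c) = Pow(c, 2)
Pow(Add(169953, Function('J')(152)), -1) = Pow(Add(169953, Pow(152, 2)), -1) = Pow(Add(169953, 23104), -1) = Pow(193057, -1) = Rational(1, 193057)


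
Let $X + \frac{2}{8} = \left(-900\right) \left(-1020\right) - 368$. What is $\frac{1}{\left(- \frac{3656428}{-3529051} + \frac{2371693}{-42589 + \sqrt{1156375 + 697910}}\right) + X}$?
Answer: $\frac{27608818413664479077253238432}{25333217910425863647306771174617743} + \frac{118150164955402669972 \sqrt{1854285}}{75999653731277590941920313523853229} \approx 1.0898 \cdot 10^{-6}$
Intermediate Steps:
$X = \frac{3670527}{4}$ ($X = - \frac{1}{4} - -917632 = - \frac{1}{4} + \left(918000 - 368\right) = - \frac{1}{4} + 917632 = \frac{3670527}{4} \approx 9.1763 \cdot 10^{5}$)
$\frac{1}{\left(- \frac{3656428}{-3529051} + \frac{2371693}{-42589 + \sqrt{1156375 + 697910}}\right) + X} = \frac{1}{\left(- \frac{3656428}{-3529051} + \frac{2371693}{-42589 + \sqrt{1156375 + 697910}}\right) + \frac{3670527}{4}} = \frac{1}{\left(\left(-3656428\right) \left(- \frac{1}{3529051}\right) + \frac{2371693}{-42589 + \sqrt{1854285}}\right) + \frac{3670527}{4}} = \frac{1}{\left(\frac{3656428}{3529051} + \frac{2371693}{-42589 + \sqrt{1854285}}\right) + \frac{3670527}{4}} = \frac{1}{\frac{12953491605589}{14116204} + \frac{2371693}{-42589 + \sqrt{1854285}}}$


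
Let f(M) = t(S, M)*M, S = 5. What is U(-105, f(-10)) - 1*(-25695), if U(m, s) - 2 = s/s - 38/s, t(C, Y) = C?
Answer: 642469/25 ≈ 25699.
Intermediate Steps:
f(M) = 5*M
U(m, s) = 3 - 38/s (U(m, s) = 2 + (s/s - 38/s) = 2 + (1 - 38/s) = 3 - 38/s)
U(-105, f(-10)) - 1*(-25695) = (3 - 38/(5*(-10))) - 1*(-25695) = (3 - 38/(-50)) + 25695 = (3 - 38*(-1/50)) + 25695 = (3 + 19/25) + 25695 = 94/25 + 25695 = 642469/25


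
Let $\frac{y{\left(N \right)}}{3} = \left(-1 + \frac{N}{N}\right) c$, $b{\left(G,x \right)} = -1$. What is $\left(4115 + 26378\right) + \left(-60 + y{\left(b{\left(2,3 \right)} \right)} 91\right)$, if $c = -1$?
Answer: $30433$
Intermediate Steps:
$y{\left(N \right)} = 0$ ($y{\left(N \right)} = 3 \left(-1 + \frac{N}{N}\right) \left(-1\right) = 3 \left(-1 + 1\right) \left(-1\right) = 3 \cdot 0 \left(-1\right) = 3 \cdot 0 = 0$)
$\left(4115 + 26378\right) + \left(-60 + y{\left(b{\left(2,3 \right)} \right)} 91\right) = \left(4115 + 26378\right) + \left(-60 + 0 \cdot 91\right) = 30493 + \left(-60 + 0\right) = 30493 - 60 = 30433$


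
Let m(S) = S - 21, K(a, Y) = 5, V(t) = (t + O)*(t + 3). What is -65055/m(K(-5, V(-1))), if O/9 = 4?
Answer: 65055/16 ≈ 4065.9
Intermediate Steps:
O = 36 (O = 9*4 = 36)
V(t) = (3 + t)*(36 + t) (V(t) = (t + 36)*(t + 3) = (36 + t)*(3 + t) = (3 + t)*(36 + t))
m(S) = -21 + S
-65055/m(K(-5, V(-1))) = -65055/(-21 + 5) = -65055/(-16) = -65055*(-1/16) = 65055/16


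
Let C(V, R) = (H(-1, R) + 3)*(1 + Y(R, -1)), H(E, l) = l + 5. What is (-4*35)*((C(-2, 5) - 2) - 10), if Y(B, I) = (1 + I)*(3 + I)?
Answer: -140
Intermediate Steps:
H(E, l) = 5 + l
C(V, R) = 8 + R (C(V, R) = ((5 + R) + 3)*(1 + (3 + (-1)**2 + 4*(-1))) = (8 + R)*(1 + (3 + 1 - 4)) = (8 + R)*(1 + 0) = (8 + R)*1 = 8 + R)
(-4*35)*((C(-2, 5) - 2) - 10) = (-4*35)*(((8 + 5) - 2) - 10) = -140*((13 - 2) - 10) = -140*(11 - 10) = -140*1 = -140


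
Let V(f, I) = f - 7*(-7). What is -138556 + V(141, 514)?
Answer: -138366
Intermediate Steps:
V(f, I) = 49 + f (V(f, I) = f + 49 = 49 + f)
-138556 + V(141, 514) = -138556 + (49 + 141) = -138556 + 190 = -138366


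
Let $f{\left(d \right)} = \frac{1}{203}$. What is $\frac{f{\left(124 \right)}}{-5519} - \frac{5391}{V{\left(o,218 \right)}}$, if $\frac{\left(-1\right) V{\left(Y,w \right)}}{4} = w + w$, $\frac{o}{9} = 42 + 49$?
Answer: $\frac{6039842843}{1953902608} \approx 3.0912$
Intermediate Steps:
$o = 819$ ($o = 9 \left(42 + 49\right) = 9 \cdot 91 = 819$)
$V{\left(Y,w \right)} = - 8 w$ ($V{\left(Y,w \right)} = - 4 \left(w + w\right) = - 4 \cdot 2 w = - 8 w$)
$f{\left(d \right)} = \frac{1}{203}$
$\frac{f{\left(124 \right)}}{-5519} - \frac{5391}{V{\left(o,218 \right)}} = \frac{1}{203 \left(-5519\right)} - \frac{5391}{\left(-8\right) 218} = \frac{1}{203} \left(- \frac{1}{5519}\right) - \frac{5391}{-1744} = - \frac{1}{1120357} - - \frac{5391}{1744} = - \frac{1}{1120357} + \frac{5391}{1744} = \frac{6039842843}{1953902608}$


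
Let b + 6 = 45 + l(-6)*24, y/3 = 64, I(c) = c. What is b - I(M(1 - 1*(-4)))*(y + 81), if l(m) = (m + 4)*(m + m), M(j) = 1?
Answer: 342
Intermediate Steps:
y = 192 (y = 3*64 = 192)
l(m) = 2*m*(4 + m) (l(m) = (4 + m)*(2*m) = 2*m*(4 + m))
b = 615 (b = -6 + (45 + (2*(-6)*(4 - 6))*24) = -6 + (45 + (2*(-6)*(-2))*24) = -6 + (45 + 24*24) = -6 + (45 + 576) = -6 + 621 = 615)
b - I(M(1 - 1*(-4)))*(y + 81) = 615 - (192 + 81) = 615 - 273 = 342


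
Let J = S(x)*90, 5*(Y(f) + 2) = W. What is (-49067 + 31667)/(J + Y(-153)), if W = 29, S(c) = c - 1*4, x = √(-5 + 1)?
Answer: 5343000/137309 + 2700000*I/137309 ≈ 38.912 + 19.664*I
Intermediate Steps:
x = 2*I (x = √(-4) = 2*I ≈ 2.0*I)
S(c) = -4 + c (S(c) = c - 4 = -4 + c)
Y(f) = 19/5 (Y(f) = -2 + (⅕)*29 = -2 + 29/5 = 19/5)
J = -360 + 180*I (J = (-4 + 2*I)*90 = -360 + 180*I ≈ -360.0 + 180.0*I)
(-49067 + 31667)/(J + Y(-153)) = (-49067 + 31667)/((-360 + 180*I) + 19/5) = -17400*25*(-1781/5 - 180*I)/3981961 = -15000*(-1781/5 - 180*I)/137309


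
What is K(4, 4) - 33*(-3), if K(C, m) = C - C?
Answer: 99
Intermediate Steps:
K(C, m) = 0
K(4, 4) - 33*(-3) = 0 - 33*(-3) = 0 + 99 = 99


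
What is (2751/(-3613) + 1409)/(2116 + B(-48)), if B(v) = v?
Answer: 2543983/3735842 ≈ 0.68097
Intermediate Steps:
(2751/(-3613) + 1409)/(2116 + B(-48)) = (2751/(-3613) + 1409)/(2116 - 48) = (2751*(-1/3613) + 1409)/2068 = (-2751/3613 + 1409)*(1/2068) = (5087966/3613)*(1/2068) = 2543983/3735842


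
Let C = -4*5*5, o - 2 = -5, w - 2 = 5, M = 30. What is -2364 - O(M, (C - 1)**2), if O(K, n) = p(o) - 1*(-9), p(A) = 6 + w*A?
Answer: -2358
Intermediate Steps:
w = 7 (w = 2 + 5 = 7)
o = -3 (o = 2 - 5 = -3)
p(A) = 6 + 7*A
C = -100 (C = -20*5 = -100)
O(K, n) = -6 (O(K, n) = (6 + 7*(-3)) - 1*(-9) = (6 - 21) + 9 = -15 + 9 = -6)
-2364 - O(M, (C - 1)**2) = -2364 - 1*(-6) = -2364 + 6 = -2358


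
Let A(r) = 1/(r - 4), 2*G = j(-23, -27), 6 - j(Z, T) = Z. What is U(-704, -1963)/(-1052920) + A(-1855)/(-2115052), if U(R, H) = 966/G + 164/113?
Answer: -9966923375287/154166347544520740 ≈ -6.4650e-5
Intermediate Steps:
j(Z, T) = 6 - Z
G = 29/2 (G = (6 - 1*(-23))/2 = (6 + 23)/2 = (½)*29 = 29/2 ≈ 14.500)
A(r) = 1/(-4 + r)
U(R, H) = 223072/3277 (U(R, H) = 966/(29/2) + 164/113 = 966*(2/29) + 164*(1/113) = 1932/29 + 164/113 = 223072/3277)
U(-704, -1963)/(-1052920) + A(-1855)/(-2115052) = (223072/3277)/(-1052920) + 1/(-4 - 1855*(-2115052)) = (223072/3277)*(-1/1052920) - 1/2115052/(-1859) = -27884/431302355 - 1/1859*(-1/2115052) = -27884/431302355 + 1/3931881668 = -9966923375287/154166347544520740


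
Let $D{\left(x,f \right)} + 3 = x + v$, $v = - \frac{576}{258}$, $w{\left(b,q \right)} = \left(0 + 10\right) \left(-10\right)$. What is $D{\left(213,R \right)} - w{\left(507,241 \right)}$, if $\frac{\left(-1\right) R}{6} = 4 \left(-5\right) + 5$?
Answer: $\frac{13234}{43} \approx 307.77$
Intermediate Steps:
$w{\left(b,q \right)} = -100$ ($w{\left(b,q \right)} = 10 \left(-10\right) = -100$)
$v = - \frac{96}{43}$ ($v = \left(-576\right) \frac{1}{258} = - \frac{96}{43} \approx -2.2326$)
$R = 90$ ($R = - 6 \left(4 \left(-5\right) + 5\right) = - 6 \left(-20 + 5\right) = \left(-6\right) \left(-15\right) = 90$)
$D{\left(x,f \right)} = - \frac{225}{43} + x$ ($D{\left(x,f \right)} = -3 + \left(x - \frac{96}{43}\right) = -3 + \left(- \frac{96}{43} + x\right) = - \frac{225}{43} + x$)
$D{\left(213,R \right)} - w{\left(507,241 \right)} = \left(- \frac{225}{43} + 213\right) - -100 = \frac{8934}{43} + 100 = \frac{13234}{43}$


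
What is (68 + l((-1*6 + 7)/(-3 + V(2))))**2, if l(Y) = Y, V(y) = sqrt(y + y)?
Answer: 4489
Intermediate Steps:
V(y) = sqrt(2)*sqrt(y) (V(y) = sqrt(2*y) = sqrt(2)*sqrt(y))
(68 + l((-1*6 + 7)/(-3 + V(2))))**2 = (68 + (-1*6 + 7)/(-3 + sqrt(2)*sqrt(2)))**2 = (68 + (-6 + 7)/(-3 + 2))**2 = (68 + 1/(-1))**2 = (68 + 1*(-1))**2 = (68 - 1)**2 = 67**2 = 4489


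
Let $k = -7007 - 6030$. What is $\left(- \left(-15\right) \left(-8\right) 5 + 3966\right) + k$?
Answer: $-9671$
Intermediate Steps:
$k = -13037$ ($k = -7007 - 6030 = -13037$)
$\left(- \left(-15\right) \left(-8\right) 5 + 3966\right) + k = \left(- \left(-15\right) \left(-8\right) 5 + 3966\right) - 13037 = \left(- 120 \cdot 5 + 3966\right) - 13037 = \left(\left(-1\right) 600 + 3966\right) - 13037 = \left(-600 + 3966\right) - 13037 = 3366 - 13037 = -9671$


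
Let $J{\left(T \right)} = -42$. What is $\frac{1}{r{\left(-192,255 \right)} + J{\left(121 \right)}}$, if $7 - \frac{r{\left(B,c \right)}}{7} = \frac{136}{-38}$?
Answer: $\frac{19}{609} \approx 0.031199$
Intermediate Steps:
$r{\left(B,c \right)} = \frac{1407}{19}$ ($r{\left(B,c \right)} = 49 - 7 \frac{136}{-38} = 49 - 7 \cdot 136 \left(- \frac{1}{38}\right) = 49 - - \frac{476}{19} = 49 + \frac{476}{19} = \frac{1407}{19}$)
$\frac{1}{r{\left(-192,255 \right)} + J{\left(121 \right)}} = \frac{1}{\frac{1407}{19} - 42} = \frac{1}{\frac{609}{19}} = \frac{19}{609}$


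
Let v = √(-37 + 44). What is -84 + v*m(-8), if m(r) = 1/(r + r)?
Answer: -84 - √7/16 ≈ -84.165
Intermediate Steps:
m(r) = 1/(2*r)
v = √7 ≈ 2.6458
-84 + v*m(-8) = -84 + √7*((½)/(-8)) = -84 + √7*((½)*(-⅛)) = -84 + √7*(-1/16) = -84 - √7/16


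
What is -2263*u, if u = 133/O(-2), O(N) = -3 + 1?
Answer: 300979/2 ≈ 1.5049e+5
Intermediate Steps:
O(N) = -2
u = -133/2 (u = 133/(-2) = 133*(-½) = -133/2 ≈ -66.500)
-2263*u = -2263*(-133/2) = 300979/2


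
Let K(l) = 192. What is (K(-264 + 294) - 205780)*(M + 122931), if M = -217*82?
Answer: -21614905556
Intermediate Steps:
M = -17794
(K(-264 + 294) - 205780)*(M + 122931) = (192 - 205780)*(-17794 + 122931) = -205588*105137 = -21614905556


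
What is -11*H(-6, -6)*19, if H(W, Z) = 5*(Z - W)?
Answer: 0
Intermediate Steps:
H(W, Z) = -5*W + 5*Z
-11*H(-6, -6)*19 = -11*(-5*(-6) + 5*(-6))*19 = -11*(30 - 30)*19 = -11*0*19 = 0*19 = 0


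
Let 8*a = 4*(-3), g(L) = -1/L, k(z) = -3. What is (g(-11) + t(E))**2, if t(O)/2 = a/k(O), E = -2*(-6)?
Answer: 144/121 ≈ 1.1901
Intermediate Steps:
E = 12
a = -3/2 (a = (4*(-3))/8 = (1/8)*(-12) = -3/2 ≈ -1.5000)
t(O) = 1 (t(O) = 2*(-3/2/(-3)) = 2*(-3/2*(-1/3)) = 2*(1/2) = 1)
(g(-11) + t(E))**2 = (-1/(-11) + 1)**2 = (-1*(-1/11) + 1)**2 = (1/11 + 1)**2 = (12/11)**2 = 144/121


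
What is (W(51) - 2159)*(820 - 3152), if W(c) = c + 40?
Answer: 4822576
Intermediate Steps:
W(c) = 40 + c
(W(51) - 2159)*(820 - 3152) = ((40 + 51) - 2159)*(820 - 3152) = (91 - 2159)*(-2332) = -2068*(-2332) = 4822576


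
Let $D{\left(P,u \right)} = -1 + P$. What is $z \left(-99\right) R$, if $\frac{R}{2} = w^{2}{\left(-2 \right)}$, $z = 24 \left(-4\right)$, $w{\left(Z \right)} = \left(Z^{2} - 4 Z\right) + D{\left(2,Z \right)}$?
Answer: $3212352$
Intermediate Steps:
$w{\left(Z \right)} = 1 + Z^{2} - 4 Z$ ($w{\left(Z \right)} = \left(Z^{2} - 4 Z\right) + \left(-1 + 2\right) = \left(Z^{2} - 4 Z\right) + 1 = 1 + Z^{2} - 4 Z$)
$z = -96$
$R = 338$ ($R = 2 \left(1 + \left(-2\right)^{2} - -8\right)^{2} = 2 \left(1 + 4 + 8\right)^{2} = 2 \cdot 13^{2} = 2 \cdot 169 = 338$)
$z \left(-99\right) R = \left(-96\right) \left(-99\right) 338 = 9504 \cdot 338 = 3212352$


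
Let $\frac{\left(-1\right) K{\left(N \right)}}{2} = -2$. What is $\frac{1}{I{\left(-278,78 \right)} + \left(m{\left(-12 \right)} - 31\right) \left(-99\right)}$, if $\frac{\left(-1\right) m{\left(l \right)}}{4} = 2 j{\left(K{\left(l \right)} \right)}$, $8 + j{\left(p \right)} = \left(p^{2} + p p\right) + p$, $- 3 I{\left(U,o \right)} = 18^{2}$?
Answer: $\frac{1}{25137} \approx 3.9782 \cdot 10^{-5}$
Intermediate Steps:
$K{\left(N \right)} = 4$ ($K{\left(N \right)} = \left(-2\right) \left(-2\right) = 4$)
$I{\left(U,o \right)} = -108$ ($I{\left(U,o \right)} = - \frac{18^{2}}{3} = \left(- \frac{1}{3}\right) 324 = -108$)
$j{\left(p \right)} = -8 + p + 2 p^{2}$ ($j{\left(p \right)} = -8 + \left(\left(p^{2} + p p\right) + p\right) = -8 + \left(\left(p^{2} + p^{2}\right) + p\right) = -8 + \left(2 p^{2} + p\right) = -8 + \left(p + 2 p^{2}\right) = -8 + p + 2 p^{2}$)
$m{\left(l \right)} = -224$ ($m{\left(l \right)} = - 4 \cdot 2 \left(-8 + 4 + 2 \cdot 4^{2}\right) = - 4 \cdot 2 \left(-8 + 4 + 2 \cdot 16\right) = - 4 \cdot 2 \left(-8 + 4 + 32\right) = - 4 \cdot 2 \cdot 28 = \left(-4\right) 56 = -224$)
$\frac{1}{I{\left(-278,78 \right)} + \left(m{\left(-12 \right)} - 31\right) \left(-99\right)} = \frac{1}{-108 + \left(-224 - 31\right) \left(-99\right)} = \frac{1}{-108 - -25245} = \frac{1}{-108 + 25245} = \frac{1}{25137}$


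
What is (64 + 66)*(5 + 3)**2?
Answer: 8320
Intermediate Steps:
(64 + 66)*(5 + 3)**2 = 130*8**2 = 130*64 = 8320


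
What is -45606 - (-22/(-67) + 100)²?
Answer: -249910618/4489 ≈ -55672.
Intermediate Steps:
-45606 - (-22/(-67) + 100)² = -45606 - (-22*(-1/67) + 100)² = -45606 - (22/67 + 100)² = -45606 - (6722/67)² = -45606 - 1*45185284/4489 = -45606 - 45185284/4489 = -249910618/4489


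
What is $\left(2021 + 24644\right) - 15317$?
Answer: $11348$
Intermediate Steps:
$\left(2021 + 24644\right) - 15317 = 26665 - 15317 = 11348$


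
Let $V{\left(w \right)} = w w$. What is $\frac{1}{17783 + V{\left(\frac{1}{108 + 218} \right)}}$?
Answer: $\frac{106276}{1889906109} \approx 5.6233 \cdot 10^{-5}$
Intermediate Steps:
$V{\left(w \right)} = w^{2}$
$\frac{1}{17783 + V{\left(\frac{1}{108 + 218} \right)}} = \frac{1}{17783 + \left(\frac{1}{108 + 218}\right)^{2}} = \frac{1}{17783 + \left(\frac{1}{326}\right)^{2}} = \frac{1}{17783 + \frac{1}{106276}} = \frac{1}{\frac{1889906109}{106276}} = \frac{106276}{1889906109}$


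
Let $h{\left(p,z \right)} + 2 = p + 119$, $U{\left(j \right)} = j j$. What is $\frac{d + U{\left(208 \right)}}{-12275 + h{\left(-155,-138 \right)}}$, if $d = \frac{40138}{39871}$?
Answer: $- \frac{1725019082}{490931623} \approx -3.5138$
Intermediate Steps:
$U{\left(j \right)} = j^{2}$
$h{\left(p,z \right)} = 117 + p$ ($h{\left(p,z \right)} = -2 + \left(p + 119\right) = -2 + \left(119 + p\right) = 117 + p$)
$d = \frac{40138}{39871}$ ($d = 40138 \cdot \frac{1}{39871} = \frac{40138}{39871} \approx 1.0067$)
$\frac{d + U{\left(208 \right)}}{-12275 + h{\left(-155,-138 \right)}} = \frac{\frac{40138}{39871} + 208^{2}}{-12275 + \left(117 - 155\right)} = \frac{\frac{40138}{39871} + 43264}{-12275 - 38} = \frac{1725019082}{39871 \left(-12313\right)} = \frac{1725019082}{39871} \left(- \frac{1}{12313}\right) = - \frac{1725019082}{490931623}$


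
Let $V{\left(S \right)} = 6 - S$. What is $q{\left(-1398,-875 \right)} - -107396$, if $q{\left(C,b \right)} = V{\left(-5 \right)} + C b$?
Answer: $1330657$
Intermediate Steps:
$q{\left(C,b \right)} = 11 + C b$ ($q{\left(C,b \right)} = \left(6 - -5\right) + C b = \left(6 + 5\right) + C b = 11 + C b$)
$q{\left(-1398,-875 \right)} - -107396 = \left(11 - -1223250\right) - -107396 = \left(11 + 1223250\right) + 107396 = 1223261 + 107396 = 1330657$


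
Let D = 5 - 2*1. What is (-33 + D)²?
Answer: 900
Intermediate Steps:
D = 3 (D = 5 - 2 = 3)
(-33 + D)² = (-33 + 3)² = (-30)² = 900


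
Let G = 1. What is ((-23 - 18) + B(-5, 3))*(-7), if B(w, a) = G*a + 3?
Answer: 245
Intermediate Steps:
B(w, a) = 3 + a (B(w, a) = 1*a + 3 = a + 3 = 3 + a)
((-23 - 18) + B(-5, 3))*(-7) = ((-23 - 18) + (3 + 3))*(-7) = (-41 + 6)*(-7) = -35*(-7) = 245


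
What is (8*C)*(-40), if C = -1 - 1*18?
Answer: 6080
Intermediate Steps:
C = -19 (C = -1 - 18 = -19)
(8*C)*(-40) = (8*(-19))*(-40) = -152*(-40) = 6080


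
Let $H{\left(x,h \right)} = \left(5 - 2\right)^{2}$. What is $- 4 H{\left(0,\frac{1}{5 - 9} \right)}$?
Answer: $-36$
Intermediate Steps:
$H{\left(x,h \right)} = 9$ ($H{\left(x,h \right)} = 3^{2} = 9$)
$- 4 H{\left(0,\frac{1}{5 - 9} \right)} = \left(-4\right) 9 = -36$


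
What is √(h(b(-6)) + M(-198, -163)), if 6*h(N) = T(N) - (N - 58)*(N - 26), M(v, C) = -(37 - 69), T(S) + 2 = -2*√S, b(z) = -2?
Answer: √(-2235 - 3*I*√2)/3 ≈ 0.014957 - 15.759*I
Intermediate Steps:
T(S) = -2 - 2*√S
M(v, C) = 32 (M(v, C) = -1*(-32) = 32)
h(N) = -⅓ - √N/3 - (-58 + N)*(-26 + N)/6 (h(N) = ((-2 - 2*√N) - (N - 58)*(N - 26))/6 = ((-2 - 2*√N) - (-58 + N)*(-26 + N))/6 = (-2 - 2*√N - (-58 + N)*(-26 + N))/6 = -⅓ - √N/3 - (-58 + N)*(-26 + N)/6)
√(h(b(-6)) + M(-198, -163)) = √((-755/3 + 14*(-2) - I*√2/3 - ⅙*(-2)²) + 32) = √((-755/3 - 28 - I*√2/3 - ⅙*4) + 32) = √((-755/3 - 28 - I*√2/3 - ⅔) + 32) = √((-841/3 - I*√2/3) + 32) = √(-745/3 - I*√2/3)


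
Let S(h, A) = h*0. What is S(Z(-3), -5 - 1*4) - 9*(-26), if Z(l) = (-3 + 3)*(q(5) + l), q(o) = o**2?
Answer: 234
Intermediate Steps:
Z(l) = 0 (Z(l) = (-3 + 3)*(5**2 + l) = 0*(25 + l) = 0)
S(h, A) = 0
S(Z(-3), -5 - 1*4) - 9*(-26) = 0 - 9*(-26) = 0 + 234 = 234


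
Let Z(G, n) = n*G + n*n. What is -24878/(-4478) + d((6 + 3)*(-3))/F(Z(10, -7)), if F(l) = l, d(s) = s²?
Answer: -457004/15673 ≈ -29.159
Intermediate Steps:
Z(G, n) = n² + G*n (Z(G, n) = G*n + n² = n² + G*n)
-24878/(-4478) + d((6 + 3)*(-3))/F(Z(10, -7)) = -24878/(-4478) + ((6 + 3)*(-3))²/((-7*(10 - 7))) = -24878*(-1/4478) + (9*(-3))²/((-7*3)) = 12439/2239 + (-27)²/(-21) = 12439/2239 + 729*(-1/21) = 12439/2239 - 243/7 = -457004/15673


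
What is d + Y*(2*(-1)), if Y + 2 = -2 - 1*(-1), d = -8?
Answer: -2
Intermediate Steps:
Y = -3 (Y = -2 + (-2 - 1*(-1)) = -2 + (-2 + 1) = -2 - 1 = -3)
d + Y*(2*(-1)) = -8 - 6*(-1) = -8 - 3*(-2) = -8 + 6 = -2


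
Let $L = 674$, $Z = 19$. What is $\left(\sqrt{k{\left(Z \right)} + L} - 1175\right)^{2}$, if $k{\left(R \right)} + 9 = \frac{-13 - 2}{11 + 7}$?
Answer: $\frac{\left(7050 - \sqrt{23910}\right)^{2}}{36} \approx 1.3207 \cdot 10^{6}$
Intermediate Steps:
$k{\left(R \right)} = - \frac{59}{6}$ ($k{\left(R \right)} = -9 + \frac{-13 - 2}{11 + 7} = -9 - \frac{15}{18} = -9 - \frac{5}{6} = - \frac{59}{6}$)
$\left(\sqrt{k{\left(Z \right)} + L} - 1175\right)^{2} = \left(\sqrt{- \frac{59}{6} + 674} - 1175\right)^{2} = \left(\sqrt{\frac{3985}{6}} - 1175\right)^{2} = \left(\frac{\sqrt{23910}}{6} - 1175\right)^{2} = \left(-1175 + \frac{\sqrt{23910}}{6}\right)^{2}$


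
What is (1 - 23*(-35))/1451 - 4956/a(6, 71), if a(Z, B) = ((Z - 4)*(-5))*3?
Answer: 1202556/7255 ≈ 165.76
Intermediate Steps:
a(Z, B) = 60 - 15*Z (a(Z, B) = ((-4 + Z)*(-5))*3 = (20 - 5*Z)*3 = 60 - 15*Z)
(1 - 23*(-35))/1451 - 4956/a(6, 71) = (1 - 23*(-35))/1451 - 4956/(60 - 15*6) = (1 + 805)*(1/1451) - 4956/(60 - 90) = 806*(1/1451) - 4956/(-30) = 806/1451 - 4956*(-1/30) = 806/1451 + 826/5 = 1202556/7255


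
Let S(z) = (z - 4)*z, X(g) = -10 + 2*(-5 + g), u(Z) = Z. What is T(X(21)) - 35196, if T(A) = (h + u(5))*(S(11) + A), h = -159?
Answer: -50442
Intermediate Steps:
X(g) = -20 + 2*g (X(g) = -10 + (-10 + 2*g) = -20 + 2*g)
S(z) = z*(-4 + z) (S(z) = (-4 + z)*z = z*(-4 + z))
T(A) = -11858 - 154*A (T(A) = (-159 + 5)*(11*(-4 + 11) + A) = -154*(11*7 + A) = -154*(77 + A) = -11858 - 154*A)
T(X(21)) - 35196 = (-11858 - 154*(-20 + 2*21)) - 35196 = (-11858 - 154*(-20 + 42)) - 35196 = (-11858 - 154*22) - 35196 = (-11858 - 3388) - 35196 = -15246 - 35196 = -50442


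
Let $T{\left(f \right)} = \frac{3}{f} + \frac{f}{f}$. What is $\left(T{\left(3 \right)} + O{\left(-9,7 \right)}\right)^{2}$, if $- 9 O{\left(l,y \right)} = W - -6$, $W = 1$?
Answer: $\frac{121}{81} \approx 1.4938$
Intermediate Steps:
$O{\left(l,y \right)} = - \frac{7}{9}$ ($O{\left(l,y \right)} = - \frac{1 - -6}{9} = - \frac{1 + 6}{9} = \left(- \frac{1}{9}\right) 7 = - \frac{7}{9}$)
$T{\left(f \right)} = 1 + \frac{3}{f}$ ($T{\left(f \right)} = \frac{3}{f} + 1 = 1 + \frac{3}{f}$)
$\left(T{\left(3 \right)} + O{\left(-9,7 \right)}\right)^{2} = \left(\frac{3 + 3}{3} - \frac{7}{9}\right)^{2} = \left(\frac{1}{3} \cdot 6 - \frac{7}{9}\right)^{2} = \left(2 - \frac{7}{9}\right)^{2} = \left(\frac{11}{9}\right)^{2} = \frac{121}{81}$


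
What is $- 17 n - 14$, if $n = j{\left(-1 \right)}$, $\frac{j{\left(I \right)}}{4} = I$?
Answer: $54$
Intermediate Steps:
$j{\left(I \right)} = 4 I$
$n = -4$ ($n = 4 \left(-1\right) = -4$)
$- 17 n - 14 = \left(-17\right) \left(-4\right) - 14 = 68 - 14 = 54$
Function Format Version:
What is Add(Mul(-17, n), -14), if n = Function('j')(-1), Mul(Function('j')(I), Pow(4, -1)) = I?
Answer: 54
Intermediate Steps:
Function('j')(I) = Mul(4, I)
n = -4 (n = Mul(4, -1) = -4)
Add(Mul(-17, n), -14) = Add(Mul(-17, -4), -14) = Add(68, -14) = 54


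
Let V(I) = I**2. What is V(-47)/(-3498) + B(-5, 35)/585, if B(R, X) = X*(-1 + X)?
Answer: 191357/136422 ≈ 1.4027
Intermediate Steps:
V(-47)/(-3498) + B(-5, 35)/585 = (-47)**2/(-3498) + (35*(-1 + 35))/585 = 2209*(-1/3498) + (35*34)*(1/585) = -2209/3498 + 1190*(1/585) = -2209/3498 + 238/117 = 191357/136422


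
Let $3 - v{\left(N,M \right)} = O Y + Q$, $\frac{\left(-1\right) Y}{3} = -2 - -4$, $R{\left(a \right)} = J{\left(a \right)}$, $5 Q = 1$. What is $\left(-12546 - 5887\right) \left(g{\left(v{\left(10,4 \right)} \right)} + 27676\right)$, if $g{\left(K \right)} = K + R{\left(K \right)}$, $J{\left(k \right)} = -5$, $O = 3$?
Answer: $- \frac{2552214747}{5} \approx -5.1044 \cdot 10^{8}$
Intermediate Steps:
$Q = \frac{1}{5}$ ($Q = \frac{1}{5} \cdot 1 = \frac{1}{5} \approx 0.2$)
$R{\left(a \right)} = -5$
$Y = -6$ ($Y = - 3 \left(-2 - -4\right) = - 3 \left(-2 + 4\right) = \left(-3\right) 2 = -6$)
$v{\left(N,M \right)} = \frac{104}{5}$ ($v{\left(N,M \right)} = 3 - \left(3 \left(-6\right) + \frac{1}{5}\right) = 3 - \left(-18 + \frac{1}{5}\right) = 3 - - \frac{89}{5} = 3 + \frac{89}{5} = \frac{104}{5}$)
$g{\left(K \right)} = -5 + K$ ($g{\left(K \right)} = K - 5 = -5 + K$)
$\left(-12546 - 5887\right) \left(g{\left(v{\left(10,4 \right)} \right)} + 27676\right) = \left(-12546 - 5887\right) \left(\left(-5 + \frac{104}{5}\right) + 27676\right) = - 18433 \left(\frac{79}{5} + 27676\right) = \left(-18433\right) \frac{138459}{5} = - \frac{2552214747}{5}$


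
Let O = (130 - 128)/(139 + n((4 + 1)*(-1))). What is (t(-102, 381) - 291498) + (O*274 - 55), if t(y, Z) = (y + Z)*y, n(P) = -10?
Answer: -41280871/129 ≈ -3.2001e+5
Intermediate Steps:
t(y, Z) = y*(Z + y) (t(y, Z) = (Z + y)*y = y*(Z + y))
O = 2/129 (O = (130 - 128)/(139 - 10) = 2/129 ≈ 0.015504)
(t(-102, 381) - 291498) + (O*274 - 55) = (-102*(381 - 102) - 291498) + ((2/129)*274 - 55) = (-102*279 - 291498) + (548/129 - 55) = (-28458 - 291498) - 6547/129 = -319956 - 6547/129 = -41280871/129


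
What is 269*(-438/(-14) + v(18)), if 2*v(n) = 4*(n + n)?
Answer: 194487/7 ≈ 27784.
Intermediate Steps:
v(n) = 4*n (v(n) = (4*(n + n))/2 = (4*(2*n))/2 = (8*n)/2 = 4*n)
269*(-438/(-14) + v(18)) = 269*(-438/(-14) + 4*18) = 269*(-438*(-1/14) + 72) = 269*(219/7 + 72) = 269*(723/7) = 194487/7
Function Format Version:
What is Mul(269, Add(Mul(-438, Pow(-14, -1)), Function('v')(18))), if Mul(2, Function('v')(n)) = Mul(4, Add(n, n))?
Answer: Rational(194487, 7) ≈ 27784.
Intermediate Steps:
Function('v')(n) = Mul(4, n) (Function('v')(n) = Mul(Rational(1, 2), Mul(4, Add(n, n))) = Mul(Rational(1, 2), Mul(4, Mul(2, n))) = Mul(Rational(1, 2), Mul(8, n)) = Mul(4, n))
Mul(269, Add(Mul(-438, Pow(-14, -1)), Function('v')(18))) = Mul(269, Add(Mul(-438, Pow(-14, -1)), Mul(4, 18))) = Mul(269, Add(Mul(-438, Rational(-1, 14)), 72)) = Mul(269, Add(Rational(219, 7), 72)) = Mul(269, Rational(723, 7)) = Rational(194487, 7)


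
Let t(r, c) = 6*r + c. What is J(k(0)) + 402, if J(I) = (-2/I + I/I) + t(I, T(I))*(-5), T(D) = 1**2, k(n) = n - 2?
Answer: 459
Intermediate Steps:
k(n) = -2 + n
T(D) = 1
t(r, c) = c + 6*r
J(I) = -4 - 30*I - 2/I (J(I) = (-2/I + I/I) + (1 + 6*I)*(-5) = (-2/I + 1) + (-5 - 30*I) = (1 - 2/I) + (-5 - 30*I) = -4 - 30*I - 2/I)
J(k(0)) + 402 = (-4 - 30*(-2 + 0) - 2/(-2 + 0)) + 402 = (-4 - 30*(-2) - 2/(-2)) + 402 = (-4 + 60 - 2*(-1/2)) + 402 = (-4 + 60 + 1) + 402 = 57 + 402 = 459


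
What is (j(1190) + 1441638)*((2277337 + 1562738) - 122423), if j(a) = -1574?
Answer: 5353656809728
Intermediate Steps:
(j(1190) + 1441638)*((2277337 + 1562738) - 122423) = (-1574 + 1441638)*((2277337 + 1562738) - 122423) = 1440064*(3840075 - 122423) = 1440064*3717652 = 5353656809728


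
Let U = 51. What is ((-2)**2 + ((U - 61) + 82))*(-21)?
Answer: -1596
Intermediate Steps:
((-2)**2 + ((U - 61) + 82))*(-21) = ((-2)**2 + ((51 - 61) + 82))*(-21) = (4 + (-10 + 82))*(-21) = (4 + 72)*(-21) = 76*(-21) = -1596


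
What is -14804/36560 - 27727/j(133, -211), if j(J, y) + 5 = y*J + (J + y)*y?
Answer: 21045617/10611540 ≈ 1.9833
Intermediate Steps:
j(J, y) = -5 + J*y + y*(J + y) (j(J, y) = -5 + (y*J + (J + y)*y) = -5 + (J*y + y*(J + y)) = -5 + J*y + y*(J + y))
-14804/36560 - 27727/j(133, -211) = -14804/36560 - 27727/(-5 + (-211)² + 2*133*(-211)) = -14804*1/36560 - 27727/(-5 + 44521 - 56126) = -3701/9140 - 27727/(-11610) = -3701/9140 - 27727*(-1/11610) = -3701/9140 + 27727/11610 = 21045617/10611540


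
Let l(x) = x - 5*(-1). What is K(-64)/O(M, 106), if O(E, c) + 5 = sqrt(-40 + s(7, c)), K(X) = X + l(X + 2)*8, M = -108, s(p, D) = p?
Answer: 1300/29 + 260*I*sqrt(33)/29 ≈ 44.828 + 51.503*I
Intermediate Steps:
l(x) = 5 + x (l(x) = x + 5 = 5 + x)
K(X) = 56 + 9*X (K(X) = X + (5 + (X + 2))*8 = X + (5 + (2 + X))*8 = X + (7 + X)*8 = X + (56 + 8*X) = 56 + 9*X)
O(E, c) = -5 + I*sqrt(33) (O(E, c) = -5 + sqrt(-40 + 7) = -5 + sqrt(-33) = -5 + I*sqrt(33))
K(-64)/O(M, 106) = (56 + 9*(-64))/(-5 + I*sqrt(33)) = (56 - 576)/(-5 + I*sqrt(33)) = -520/(-5 + I*sqrt(33))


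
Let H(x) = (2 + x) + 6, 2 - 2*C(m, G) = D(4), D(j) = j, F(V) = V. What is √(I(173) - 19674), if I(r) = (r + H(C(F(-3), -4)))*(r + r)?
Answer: 9*√526 ≈ 206.41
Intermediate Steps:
C(m, G) = -1 (C(m, G) = 1 - ½*4 = 1 - 2 = -1)
H(x) = 8 + x
I(r) = 2*r*(7 + r) (I(r) = (r + (8 - 1))*(r + r) = (r + 7)*(2*r) = (7 + r)*(2*r) = 2*r*(7 + r))
√(I(173) - 19674) = √(2*173*(7 + 173) - 19674) = √(2*173*180 - 19674) = √(62280 - 19674) = √42606 = 9*√526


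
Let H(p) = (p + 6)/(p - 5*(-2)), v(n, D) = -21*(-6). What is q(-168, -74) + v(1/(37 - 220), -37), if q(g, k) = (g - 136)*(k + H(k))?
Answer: 22299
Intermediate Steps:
v(n, D) = 126
H(p) = (6 + p)/(10 + p) (H(p) = (6 + p)/(p + 10) = (6 + p)/(10 + p))
q(g, k) = (-136 + g)*(k + (6 + k)/(10 + k)) (q(g, k) = (g - 136)*(k + (6 + k)/(10 + k)) = (-136 + g)*(k + (6 + k)/(10 + k)))
q(-168, -74) + v(1/(37 - 220), -37) = (-816 - 136*(-74) - 168*(6 - 74) - 74*(-136 - 168)*(10 - 74))/(10 - 74) + 126 = (-816 + 10064 - 168*(-68) - 74*(-304)*(-64))/(-64) + 126 = -(-816 + 10064 + 11424 - 1439744)/64 + 126 = -1/64*(-1419072) + 126 = 22173 + 126 = 22299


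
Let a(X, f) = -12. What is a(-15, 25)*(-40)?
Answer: 480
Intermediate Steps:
a(-15, 25)*(-40) = -12*(-40) = 480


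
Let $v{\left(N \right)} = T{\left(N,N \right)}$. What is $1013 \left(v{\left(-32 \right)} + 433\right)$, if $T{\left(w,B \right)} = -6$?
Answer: $432551$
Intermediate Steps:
$v{\left(N \right)} = -6$
$1013 \left(v{\left(-32 \right)} + 433\right) = 1013 \left(-6 + 433\right) = 1013 \cdot 427 = 432551$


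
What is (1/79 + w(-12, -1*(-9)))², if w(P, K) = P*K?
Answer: 72777961/6241 ≈ 11661.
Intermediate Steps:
w(P, K) = K*P
(1/79 + w(-12, -1*(-9)))² = (1/79 - 1*(-9)*(-12))² = (1/79 + 9*(-12))² = (1/79 - 108)² = (-8531/79)² = 72777961/6241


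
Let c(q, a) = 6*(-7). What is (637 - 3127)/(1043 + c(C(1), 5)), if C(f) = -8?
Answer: -2490/1001 ≈ -2.4875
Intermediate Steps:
c(q, a) = -42
(637 - 3127)/(1043 + c(C(1), 5)) = (637 - 3127)/(1043 - 42) = -2490/1001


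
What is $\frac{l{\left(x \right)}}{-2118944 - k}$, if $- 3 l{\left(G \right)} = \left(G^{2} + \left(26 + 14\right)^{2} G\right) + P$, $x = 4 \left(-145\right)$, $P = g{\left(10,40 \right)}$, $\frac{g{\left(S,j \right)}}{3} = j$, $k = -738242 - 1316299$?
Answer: $- \frac{197160}{64403} \approx -3.0613$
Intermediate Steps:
$k = -2054541$ ($k = -738242 - 1316299 = -2054541$)
$g{\left(S,j \right)} = 3 j$
$P = 120$ ($P = 3 \cdot 40 = 120$)
$x = -580$
$l{\left(G \right)} = -40 - \frac{1600 G}{3} - \frac{G^{2}}{3}$ ($l{\left(G \right)} = - \frac{\left(G^{2} + \left(26 + 14\right)^{2} G\right) + 120}{3} = - \frac{\left(G^{2} + 40^{2} G\right) + 120}{3} = - \frac{\left(G^{2} + 1600 G\right) + 120}{3} = - \frac{120 + G^{2} + 1600 G}{3} = -40 - \frac{1600 G}{3} - \frac{G^{2}}{3}$)
$\frac{l{\left(x \right)}}{-2118944 - k} = \frac{-40 - - \frac{928000}{3} - \frac{\left(-580\right)^{2}}{3}}{-2118944 - -2054541} = \frac{-40 + \frac{928000}{3} - \frac{336400}{3}}{-2118944 + 2054541} = \frac{-40 + \frac{928000}{3} - \frac{336400}{3}}{-64403} = 197160 \left(- \frac{1}{64403}\right) = - \frac{197160}{64403}$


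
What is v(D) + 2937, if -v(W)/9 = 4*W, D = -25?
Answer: 3837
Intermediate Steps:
v(W) = -36*W
v(D) + 2937 = -36*(-25) + 2937 = 900 + 2937 = 3837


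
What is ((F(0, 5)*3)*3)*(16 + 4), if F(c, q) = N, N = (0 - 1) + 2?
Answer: 180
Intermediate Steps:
N = 1 (N = -1 + 2 = 1)
F(c, q) = 1
((F(0, 5)*3)*3)*(16 + 4) = ((1*3)*3)*(16 + 4) = (3*3)*20 = 9*20 = 180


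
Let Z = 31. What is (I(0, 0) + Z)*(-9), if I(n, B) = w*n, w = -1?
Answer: -279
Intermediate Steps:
I(n, B) = -n
(I(0, 0) + Z)*(-9) = (-1*0 + 31)*(-9) = (0 + 31)*(-9) = 31*(-9) = -279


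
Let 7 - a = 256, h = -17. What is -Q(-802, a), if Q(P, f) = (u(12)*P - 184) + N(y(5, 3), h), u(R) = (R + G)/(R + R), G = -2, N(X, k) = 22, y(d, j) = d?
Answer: 2977/6 ≈ 496.17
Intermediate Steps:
a = -249 (a = 7 - 1*256 = 7 - 256 = -249)
u(R) = (-2 + R)/(2*R) (u(R) = (R - 2)/(R + R) = (-2 + R)/((2*R)) = (-2 + R)*(1/(2*R)) = (-2 + R)/(2*R))
Q(P, f) = -162 + 5*P/12 (Q(P, f) = (((1/2)*(-2 + 12)/12)*P - 184) + 22 = (((1/2)*(1/12)*10)*P - 184) + 22 = (5*P/12 - 184) + 22 = (-184 + 5*P/12) + 22 = -162 + 5*P/12)
-Q(-802, a) = -(-162 + (5/12)*(-802)) = -(-162 - 2005/6) = -1*(-2977/6) = 2977/6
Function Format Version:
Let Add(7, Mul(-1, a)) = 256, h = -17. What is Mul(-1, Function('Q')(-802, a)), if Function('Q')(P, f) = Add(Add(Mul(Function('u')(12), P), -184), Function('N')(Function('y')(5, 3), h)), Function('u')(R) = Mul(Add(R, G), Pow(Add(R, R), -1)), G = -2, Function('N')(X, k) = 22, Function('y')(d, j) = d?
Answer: Rational(2977, 6) ≈ 496.17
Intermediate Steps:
a = -249 (a = Add(7, Mul(-1, 256)) = Add(7, -256) = -249)
Function('u')(R) = Mul(Rational(1, 2), Pow(R, -1), Add(-2, R)) (Function('u')(R) = Mul(Add(R, -2), Pow(Add(R, R), -1)) = Mul(Add(-2, R), Pow(Mul(2, R), -1)) = Mul(Add(-2, R), Mul(Rational(1, 2), Pow(R, -1))) = Mul(Rational(1, 2), Pow(R, -1), Add(-2, R)))
Function('Q')(P, f) = Add(-162, Mul(Rational(5, 12), P)) (Function('Q')(P, f) = Add(Add(Mul(Mul(Rational(1, 2), Pow(12, -1), Add(-2, 12)), P), -184), 22) = Add(Add(Mul(Mul(Rational(1, 2), Rational(1, 12), 10), P), -184), 22) = Add(Add(Mul(Rational(5, 12), P), -184), 22) = Add(Add(-184, Mul(Rational(5, 12), P)), 22) = Add(-162, Mul(Rational(5, 12), P)))
Mul(-1, Function('Q')(-802, a)) = Mul(-1, Add(-162, Mul(Rational(5, 12), -802))) = Mul(-1, Add(-162, Rational(-2005, 6))) = Mul(-1, Rational(-2977, 6)) = Rational(2977, 6)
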